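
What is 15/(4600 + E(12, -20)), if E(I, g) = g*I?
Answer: 3/872 ≈ 0.0034404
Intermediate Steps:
E(I, g) = I*g
15/(4600 + E(12, -20)) = 15/(4600 + 12*(-20)) = 15/(4600 - 240) = 15/4360 = (1/4360)*15 = 3/872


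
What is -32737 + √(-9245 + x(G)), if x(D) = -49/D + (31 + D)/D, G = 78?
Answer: -32737 + 5*I*√62491/13 ≈ -32737.0 + 96.147*I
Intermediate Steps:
x(D) = -49/D + (31 + D)/D
-32737 + √(-9245 + x(G)) = -32737 + √(-9245 + (-18 + 78)/78) = -32737 + √(-9245 + (1/78)*60) = -32737 + √(-9245 + 10/13) = -32737 + √(-120175/13) = -32737 + 5*I*√62491/13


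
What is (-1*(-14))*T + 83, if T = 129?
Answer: 1889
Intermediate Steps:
(-1*(-14))*T + 83 = -1*(-14)*129 + 83 = 14*129 + 83 = 1806 + 83 = 1889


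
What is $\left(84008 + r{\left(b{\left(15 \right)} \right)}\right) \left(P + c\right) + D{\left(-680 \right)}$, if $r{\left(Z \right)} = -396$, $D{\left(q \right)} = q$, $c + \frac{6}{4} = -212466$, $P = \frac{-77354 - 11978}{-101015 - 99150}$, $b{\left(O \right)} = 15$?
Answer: $- \frac{3555890386265666}{200165} \approx -1.7765 \cdot 10^{10}$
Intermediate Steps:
$P = \frac{89332}{200165}$ ($P = - \frac{89332}{-200165} = \left(-89332\right) \left(- \frac{1}{200165}\right) = \frac{89332}{200165} \approx 0.44629$)
$c = - \frac{424935}{2}$ ($c = - \frac{3}{2} - 212466 = - \frac{424935}{2} \approx -2.1247 \cdot 10^{5}$)
$\left(84008 + r{\left(b{\left(15 \right)} \right)}\right) \left(P + c\right) + D{\left(-680 \right)} = \left(84008 - 396\right) \left(\frac{89332}{200165} - \frac{424935}{2}\right) - 680 = 83612 \left(- \frac{85056935611}{400330}\right) - 680 = - \frac{3555890250153466}{200165} - 680 = - \frac{3555890386265666}{200165}$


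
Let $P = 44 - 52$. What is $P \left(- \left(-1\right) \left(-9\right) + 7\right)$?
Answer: $16$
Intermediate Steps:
$P = -8$
$P \left(- \left(-1\right) \left(-9\right) + 7\right) = - 8 \left(- \left(-1\right) \left(-9\right) + 7\right) = - 8 \left(\left(-1\right) 9 + 7\right) = - 8 \left(-9 + 7\right) = \left(-8\right) \left(-2\right) = 16$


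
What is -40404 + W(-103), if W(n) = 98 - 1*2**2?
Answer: -40310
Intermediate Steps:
W(n) = 94 (W(n) = 98 - 1*4 = 98 - 4 = 94)
-40404 + W(-103) = -40404 + 94 = -40310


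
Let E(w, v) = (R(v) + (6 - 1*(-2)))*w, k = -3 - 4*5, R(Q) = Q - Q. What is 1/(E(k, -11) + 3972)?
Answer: 1/3788 ≈ 0.00026399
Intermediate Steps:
R(Q) = 0
k = -23 (k = -3 - 20 = -23)
E(w, v) = 8*w (E(w, v) = (0 + (6 - 1*(-2)))*w = (0 + (6 + 2))*w = (0 + 8)*w = 8*w)
1/(E(k, -11) + 3972) = 1/(8*(-23) + 3972) = 1/(-184 + 3972) = 1/3788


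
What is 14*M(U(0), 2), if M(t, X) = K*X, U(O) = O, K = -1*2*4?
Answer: -224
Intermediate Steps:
K = -8 (K = -2*4 = -8)
M(t, X) = -8*X
14*M(U(0), 2) = 14*(-8*2) = 14*(-16) = -224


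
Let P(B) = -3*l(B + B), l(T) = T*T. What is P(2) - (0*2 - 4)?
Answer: -44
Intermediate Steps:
l(T) = T²
P(B) = -12*B² (P(B) = -3*(B + B)² = -3*4*B² = -12*B²)
P(2) - (0*2 - 4) = -12*2² - (0*2 - 4) = -12*4 - (0 - 4) = -48 - 1*(-4) = -48 + 4 = -44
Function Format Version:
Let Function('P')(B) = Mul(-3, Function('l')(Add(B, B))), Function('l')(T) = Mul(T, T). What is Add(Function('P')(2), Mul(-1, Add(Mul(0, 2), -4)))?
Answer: -44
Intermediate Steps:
Function('l')(T) = Pow(T, 2)
Function('P')(B) = Mul(-12, Pow(B, 2)) (Function('P')(B) = Mul(-3, Pow(Add(B, B), 2)) = Mul(-3, Pow(Mul(2, B), 2)) = Mul(-3, Mul(4, Pow(B, 2))) = Mul(-12, Pow(B, 2)))
Add(Function('P')(2), Mul(-1, Add(Mul(0, 2), -4))) = Add(Mul(-12, Pow(2, 2)), Mul(-1, Add(Mul(0, 2), -4))) = Add(Mul(-12, 4), Mul(-1, Add(0, -4))) = Add(-48, Mul(-1, -4)) = Add(-48, 4) = -44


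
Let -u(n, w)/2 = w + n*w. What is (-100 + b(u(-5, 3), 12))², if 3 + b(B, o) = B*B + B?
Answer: 247009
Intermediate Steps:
u(n, w) = -2*w - 2*n*w (u(n, w) = -2*(w + n*w) = -2*w - 2*n*w)
b(B, o) = -3 + B + B² (b(B, o) = -3 + (B*B + B) = -3 + (B² + B) = -3 + (B + B²) = -3 + B + B²)
(-100 + b(u(-5, 3), 12))² = (-100 + (-3 - 2*3*(1 - 5) + (-2*3*(1 - 5))²))² = (-100 + (-3 - 2*3*(-4) + (-2*3*(-4))²))² = (-100 + (-3 + 24 + 24²))² = (-100 + (-3 + 24 + 576))² = (-100 + 597)² = 497² = 247009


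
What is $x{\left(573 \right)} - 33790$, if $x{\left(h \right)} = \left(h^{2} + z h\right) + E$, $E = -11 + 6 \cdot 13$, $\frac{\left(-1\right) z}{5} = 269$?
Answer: $-476079$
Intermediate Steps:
$z = -1345$ ($z = \left(-5\right) 269 = -1345$)
$E = 67$ ($E = -11 + 78 = 67$)
$x{\left(h \right)} = 67 + h^{2} - 1345 h$ ($x{\left(h \right)} = \left(h^{2} - 1345 h\right) + 67 = 67 + h^{2} - 1345 h$)
$x{\left(573 \right)} - 33790 = \left(67 + 573^{2} - 770685\right) - 33790 = \left(67 + 328329 - 770685\right) - 33790 = -442289 - 33790 = -476079$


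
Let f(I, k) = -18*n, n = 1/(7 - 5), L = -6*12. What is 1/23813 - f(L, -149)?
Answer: 214318/23813 ≈ 9.0000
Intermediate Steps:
L = -72
n = ½ (n = 1/2 = ½ ≈ 0.50000)
f(I, k) = -9 (f(I, k) = -18*½ = -9)
1/23813 - f(L, -149) = 1/23813 - 1*(-9) = 1/23813 + 9 = 214318/23813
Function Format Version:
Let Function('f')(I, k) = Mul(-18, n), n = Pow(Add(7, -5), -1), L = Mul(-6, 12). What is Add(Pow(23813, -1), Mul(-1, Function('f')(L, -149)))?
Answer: Rational(214318, 23813) ≈ 9.0000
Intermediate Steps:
L = -72
n = Rational(1, 2) (n = Pow(2, -1) = Rational(1, 2) ≈ 0.50000)
Function('f')(I, k) = -9 (Function('f')(I, k) = Mul(-18, Rational(1, 2)) = -9)
Add(Pow(23813, -1), Mul(-1, Function('f')(L, -149))) = Add(Pow(23813, -1), Mul(-1, -9)) = Add(Rational(1, 23813), 9) = Rational(214318, 23813)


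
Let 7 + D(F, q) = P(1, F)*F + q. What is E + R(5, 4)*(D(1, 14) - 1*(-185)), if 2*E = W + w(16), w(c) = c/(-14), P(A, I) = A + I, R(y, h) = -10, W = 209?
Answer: -25705/14 ≈ -1836.1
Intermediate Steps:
D(F, q) = -7 + q + F*(1 + F) (D(F, q) = -7 + ((1 + F)*F + q) = -7 + (F*(1 + F) + q) = -7 + (q + F*(1 + F)) = -7 + q + F*(1 + F))
w(c) = -c/14 (w(c) = c*(-1/14) = -c/14)
E = 1455/14 (E = (209 - 1/14*16)/2 = (209 - 8/7)/2 = (½)*(1455/7) = 1455/14 ≈ 103.93)
E + R(5, 4)*(D(1, 14) - 1*(-185)) = 1455/14 - 10*((-7 + 14 + 1*(1 + 1)) - 1*(-185)) = 1455/14 - 10*((-7 + 14 + 1*2) + 185) = 1455/14 - 10*((-7 + 14 + 2) + 185) = 1455/14 - 10*(9 + 185) = 1455/14 - 10*194 = 1455/14 - 1940 = -25705/14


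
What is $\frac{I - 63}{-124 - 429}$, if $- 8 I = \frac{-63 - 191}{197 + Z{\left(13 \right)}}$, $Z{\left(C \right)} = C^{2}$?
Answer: $\frac{92105}{809592} \approx 0.11377$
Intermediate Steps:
$I = \frac{127}{1464}$ ($I = - \frac{\left(-63 - 191\right) \frac{1}{197 + 13^{2}}}{8} = - \frac{\left(-254\right) \frac{1}{197 + 169}}{8} = - \frac{\left(-254\right) \frac{1}{366}}{8} = \left(- \frac{1}{8}\right) \left(- \frac{127}{183}\right) = \frac{127}{1464} \approx 0.086749$)
$\frac{I - 63}{-124 - 429} = \frac{\frac{127}{1464} - 63}{-124 - 429} = - \frac{92105}{1464 \left(-553\right)} = \left(- \frac{92105}{1464}\right) \left(- \frac{1}{553}\right) = \frac{92105}{809592}$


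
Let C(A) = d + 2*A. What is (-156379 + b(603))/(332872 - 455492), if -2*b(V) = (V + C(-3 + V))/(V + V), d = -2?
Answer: 377187949/295759440 ≈ 1.2753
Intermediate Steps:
C(A) = -2 + 2*A
b(V) = -(-8 + 3*V)/(4*V) (b(V) = -(V + (-2 + 2*(-3 + V)))/(2*(V + V)) = -(V + (-2 + (-6 + 2*V)))/(2*(2*V)) = -(V + (-8 + 2*V))*1/(2*V)/2 = -(-8 + 3*V)*1/(2*V)/2 = -(-8 + 3*V)/(4*V))
(-156379 + b(603))/(332872 - 455492) = (-156379 + (-¾ + 2/603))/(332872 - 455492) = (-156379 + (-¾ + 2*(1/603)))/(-122620) = (-156379 + (-¾ + 2/603))*(-1/122620) = (-156379 - 1801/2412)*(-1/122620) = -377187949/2412*(-1/122620) = 377187949/295759440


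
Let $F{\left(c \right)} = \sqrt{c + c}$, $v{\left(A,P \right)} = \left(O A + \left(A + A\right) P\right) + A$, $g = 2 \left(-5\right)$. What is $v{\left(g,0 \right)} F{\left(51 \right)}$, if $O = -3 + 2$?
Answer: $0$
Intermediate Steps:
$g = -10$
$O = -1$
$v{\left(A,P \right)} = 2 A P$ ($v{\left(A,P \right)} = \left(- A + \left(A + A\right) P\right) + A = \left(- A + 2 A P\right) + A = 2 A P$)
$F{\left(c \right)} = \sqrt{2} \sqrt{c}$ ($F{\left(c \right)} = \sqrt{2 c} = \sqrt{2} \sqrt{c}$)
$v{\left(g,0 \right)} F{\left(51 \right)} = 2 \left(-10\right) 0 \sqrt{2} \sqrt{51} = 0 \sqrt{102} = 0$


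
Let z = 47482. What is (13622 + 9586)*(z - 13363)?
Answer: 791833752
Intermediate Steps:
(13622 + 9586)*(z - 13363) = (13622 + 9586)*(47482 - 13363) = 23208*34119 = 791833752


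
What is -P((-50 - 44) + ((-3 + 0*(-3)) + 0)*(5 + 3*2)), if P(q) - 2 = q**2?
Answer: -16131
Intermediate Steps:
P(q) = 2 + q**2
-P((-50 - 44) + ((-3 + 0*(-3)) + 0)*(5 + 3*2)) = -(2 + ((-50 - 44) + ((-3 + 0*(-3)) + 0)*(5 + 3*2))**2) = -(2 + (-94 + ((-3 + 0) + 0)*(5 + 6))**2) = -(2 + (-94 + (-3 + 0)*11)**2) = -(2 + (-94 - 3*11)**2) = -(2 + (-94 - 33)**2) = -(2 + (-127)**2) = -(2 + 16129) = -1*16131 = -16131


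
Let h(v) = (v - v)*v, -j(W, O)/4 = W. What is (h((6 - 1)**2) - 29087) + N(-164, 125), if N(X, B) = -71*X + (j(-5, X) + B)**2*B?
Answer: 2610682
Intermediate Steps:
j(W, O) = -4*W
N(X, B) = -71*X + B*(20 + B)**2 (N(X, B) = -71*X + (-4*(-5) + B)**2*B = -71*X + (20 + B)**2*B = -71*X + B*(20 + B)**2)
h(v) = 0 (h(v) = 0*v = 0)
(h((6 - 1)**2) - 29087) + N(-164, 125) = (0 - 29087) + (-71*(-164) + 125*(20 + 125)**2) = -29087 + (11644 + 125*145**2) = -29087 + (11644 + 125*21025) = -29087 + (11644 + 2628125) = -29087 + 2639769 = 2610682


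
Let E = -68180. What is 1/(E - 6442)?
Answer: -1/74622 ≈ -1.3401e-5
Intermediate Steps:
1/(E - 6442) = 1/(-68180 - 6442) = 1/(-74622) = -1/74622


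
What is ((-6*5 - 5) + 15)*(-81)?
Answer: 1620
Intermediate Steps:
((-6*5 - 5) + 15)*(-81) = ((-30 - 5) + 15)*(-81) = (-35 + 15)*(-81) = -20*(-81) = 1620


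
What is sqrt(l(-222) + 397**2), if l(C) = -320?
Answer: sqrt(157289) ≈ 396.60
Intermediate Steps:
sqrt(l(-222) + 397**2) = sqrt(-320 + 397**2) = sqrt(-320 + 157609) = sqrt(157289)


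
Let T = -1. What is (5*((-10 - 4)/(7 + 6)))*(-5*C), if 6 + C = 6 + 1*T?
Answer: -350/13 ≈ -26.923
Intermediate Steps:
C = -1 (C = -6 + (6 + 1*(-1)) = -6 + (6 - 1) = -6 + 5 = -1)
(5*((-10 - 4)/(7 + 6)))*(-5*C) = (5*((-10 - 4)/(7 + 6)))*(-5*(-1)) = (5*(-14/13))*5 = -70/13*5 = -350/13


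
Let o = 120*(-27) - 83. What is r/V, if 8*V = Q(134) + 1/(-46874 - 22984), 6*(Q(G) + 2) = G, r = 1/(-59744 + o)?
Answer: -558864/89583204815 ≈ -6.2385e-6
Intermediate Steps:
o = -3323 (o = -3240 - 83 = -3323)
r = -1/63067 (r = 1/(-59744 - 3323) = 1/(-63067) = -1/63067 ≈ -1.5856e-5)
Q(G) = -2 + G/6
V = 1420445/558864 (V = ((-2 + (⅙)*134) + 1/(-46874 - 22984))/8 = ((-2 + 67/3) + 1/(-69858))/8 = (61/3 - 1/69858)/8 = (⅛)*(1420445/69858) = 1420445/558864 ≈ 2.5417)
r/V = -1/(63067*1420445/558864) = -1/63067*558864/1420445 = -558864/89583204815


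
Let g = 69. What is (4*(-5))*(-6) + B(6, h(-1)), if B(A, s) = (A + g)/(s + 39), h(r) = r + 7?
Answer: 365/3 ≈ 121.67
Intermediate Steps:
h(r) = 7 + r
B(A, s) = (69 + A)/(39 + s) (B(A, s) = (A + 69)/(s + 39) = (69 + A)/(39 + s))
(4*(-5))*(-6) + B(6, h(-1)) = (4*(-5))*(-6) + (69 + 6)/(39 + (7 - 1)) = -20*(-6) + 75/(39 + 6) = 120 + 75/45 = 120 + (1/45)*75 = 120 + 5/3 = 365/3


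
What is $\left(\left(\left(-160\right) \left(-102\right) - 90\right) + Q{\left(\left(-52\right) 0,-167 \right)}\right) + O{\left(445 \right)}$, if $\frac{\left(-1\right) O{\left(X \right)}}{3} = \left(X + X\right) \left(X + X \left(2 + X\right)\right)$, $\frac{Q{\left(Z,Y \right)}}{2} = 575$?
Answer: $-532273820$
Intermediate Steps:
$Q{\left(Z,Y \right)} = 1150$ ($Q{\left(Z,Y \right)} = 2 \cdot 575 = 1150$)
$O{\left(X \right)} = - 6 X \left(X + X \left(2 + X\right)\right)$ ($O{\left(X \right)} = - 3 \left(X + X\right) \left(X + X \left(2 + X\right)\right) = - 3 \cdot 2 X \left(X + X \left(2 + X\right)\right) = - 6 X \left(X + X \left(2 + X\right)\right)$)
$\left(\left(\left(-160\right) \left(-102\right) - 90\right) + Q{\left(\left(-52\right) 0,-167 \right)}\right) + O{\left(445 \right)} = \left(\left(\left(-160\right) \left(-102\right) - 90\right) + 1150\right) + 6 \cdot 445^{2} \left(-3 - 445\right) = \left(\left(16320 - 90\right) + 1150\right) + 6 \cdot 198025 \left(-3 - 445\right) = \left(16230 + 1150\right) + 6 \cdot 198025 \left(-448\right) = 17380 - 532291200 = -532273820$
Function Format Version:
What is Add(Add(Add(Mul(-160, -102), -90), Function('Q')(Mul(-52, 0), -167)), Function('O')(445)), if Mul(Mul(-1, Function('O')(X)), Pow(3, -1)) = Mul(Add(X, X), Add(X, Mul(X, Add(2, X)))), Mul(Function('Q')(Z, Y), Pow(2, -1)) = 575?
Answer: -532273820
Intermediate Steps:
Function('Q')(Z, Y) = 1150 (Function('Q')(Z, Y) = Mul(2, 575) = 1150)
Function('O')(X) = Mul(-6, X, Add(X, Mul(X, Add(2, X)))) (Function('O')(X) = Mul(-3, Mul(Add(X, X), Add(X, Mul(X, Add(2, X))))) = Mul(-3, Mul(Mul(2, X), Add(X, Mul(X, Add(2, X))))) = Mul(-3, Mul(2, X, Add(X, Mul(X, Add(2, X))))) = Mul(-6, X, Add(X, Mul(X, Add(2, X)))))
Add(Add(Add(Mul(-160, -102), -90), Function('Q')(Mul(-52, 0), -167)), Function('O')(445)) = Add(Add(Add(Mul(-160, -102), -90), 1150), Mul(6, Pow(445, 2), Add(-3, Mul(-1, 445)))) = Add(Add(Add(16320, -90), 1150), Mul(6, 198025, Add(-3, -445))) = Add(Add(16230, 1150), Mul(6, 198025, -448)) = Add(17380, -532291200) = -532273820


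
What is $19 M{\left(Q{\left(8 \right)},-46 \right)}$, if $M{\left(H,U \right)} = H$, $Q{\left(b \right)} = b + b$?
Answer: $304$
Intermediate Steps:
$Q{\left(b \right)} = 2 b$
$19 M{\left(Q{\left(8 \right)},-46 \right)} = 19 \cdot 2 \cdot 8 = 19 \cdot 16 = 304$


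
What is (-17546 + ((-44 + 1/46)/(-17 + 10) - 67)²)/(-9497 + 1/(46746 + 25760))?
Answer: 1063173133211/728527670898 ≈ 1.4593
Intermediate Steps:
(-17546 + ((-44 + 1/46)/(-17 + 10) - 67)²)/(-9497 + 1/(46746 + 25760)) = (-17546 + ((-44 + 1/46)/(-7) - 67)²)/(-9497 + 1/72506) = (-17546 + (-2023/46*(-⅐) - 67)²)/(-9497 + 1/72506) = (-17546 + (289/46 - 67)²)/(-688589481/72506) = (-17546 + (-2793/46)²)*(-72506/688589481) = (-17546 + 7800849/2116)*(-72506/688589481) = -29326487/2116*(-72506/688589481) = 1063173133211/728527670898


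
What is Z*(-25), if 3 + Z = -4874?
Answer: 121925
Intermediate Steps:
Z = -4877 (Z = -3 - 4874 = -4877)
Z*(-25) = -4877*(-25) = 121925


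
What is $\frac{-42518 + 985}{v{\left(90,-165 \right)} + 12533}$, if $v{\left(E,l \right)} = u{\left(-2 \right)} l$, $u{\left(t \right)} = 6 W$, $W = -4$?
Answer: $- \frac{41533}{16493} \approx -2.5182$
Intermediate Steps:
$u{\left(t \right)} = -24$ ($u{\left(t \right)} = 6 \left(-4\right) = -24$)
$v{\left(E,l \right)} = - 24 l$
$\frac{-42518 + 985}{v{\left(90,-165 \right)} + 12533} = \frac{-42518 + 985}{\left(-24\right) \left(-165\right) + 12533} = - \frac{41533}{3960 + 12533} = - \frac{41533}{16493}$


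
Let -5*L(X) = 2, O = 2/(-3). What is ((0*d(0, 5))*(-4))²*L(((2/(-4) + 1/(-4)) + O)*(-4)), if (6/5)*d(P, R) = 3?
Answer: 0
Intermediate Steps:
d(P, R) = 5/2 (d(P, R) = (⅚)*3 = 5/2)
O = -⅔ (O = 2*(-⅓) = -⅔ ≈ -0.66667)
L(X) = -⅖ (L(X) = -⅕*2 = -⅖)
((0*d(0, 5))*(-4))²*L(((2/(-4) + 1/(-4)) + O)*(-4)) = ((0*(5/2))*(-4))²*(-⅖) = (0*(-4))²*(-⅖) = 0²*(-⅖) = 0*(-⅖) = 0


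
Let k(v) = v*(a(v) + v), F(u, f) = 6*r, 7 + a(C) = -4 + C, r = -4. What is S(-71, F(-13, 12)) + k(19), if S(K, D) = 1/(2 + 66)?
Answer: 34885/68 ≈ 513.01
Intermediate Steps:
a(C) = -11 + C (a(C) = -7 + (-4 + C) = -11 + C)
F(u, f) = -24 (F(u, f) = 6*(-4) = -24)
S(K, D) = 1/68
k(v) = v*(-11 + 2*v) (k(v) = v*((-11 + v) + v) = v*(-11 + 2*v))
S(-71, F(-13, 12)) + k(19) = 1/68 + 19*(-11 + 2*19) = 1/68 + 19*(-11 + 38) = 1/68 + 19*27 = 1/68 + 513 = 34885/68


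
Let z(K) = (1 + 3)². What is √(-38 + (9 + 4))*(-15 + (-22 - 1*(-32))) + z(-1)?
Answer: 16 - 25*I ≈ 16.0 - 25.0*I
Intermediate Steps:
z(K) = 16 (z(K) = 4² = 16)
√(-38 + (9 + 4))*(-15 + (-22 - 1*(-32))) + z(-1) = √(-38 + (9 + 4))*(-15 + (-22 - 1*(-32))) + 16 = √(-38 + 13)*(-15 + (-22 + 32)) + 16 = √(-25)*(-15 + 10) + 16 = (5*I)*(-5) + 16 = -25*I + 16 = 16 - 25*I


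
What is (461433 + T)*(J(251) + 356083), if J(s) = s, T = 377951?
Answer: 299101058256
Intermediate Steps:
(461433 + T)*(J(251) + 356083) = (461433 + 377951)*(251 + 356083) = 839384*356334 = 299101058256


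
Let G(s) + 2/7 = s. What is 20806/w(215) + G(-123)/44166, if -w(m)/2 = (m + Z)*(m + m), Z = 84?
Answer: -831792049/9937239585 ≈ -0.083704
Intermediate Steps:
G(s) = -2/7 + s
w(m) = -4*m*(84 + m) (w(m) = -2*(m + 84)*(m + m) = -2*(84 + m)*2*m = -4*m*(84 + m))
20806/w(215) + G(-123)/44166 = 20806/((-4*215*(84 + 215))) + (-2/7 - 123)/44166 = 20806/((-4*215*299)) - 863/7*1/44166 = 20806/(-257140) - 863/309162 = 20806*(-1/257140) - 863/309162 = -10403/128570 - 863/309162 = -831792049/9937239585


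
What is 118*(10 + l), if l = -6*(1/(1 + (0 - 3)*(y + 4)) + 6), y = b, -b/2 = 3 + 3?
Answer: -77408/25 ≈ -3096.3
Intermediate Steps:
b = -12 (b = -2*(3 + 3) = -2*6 = -12)
y = -12
l = -906/25 (l = -6*(1/(1 + (0 - 3)*(-12 + 4)) + 6) = -6*(1/(1 - 3*(-8)) + 6) = -6*(1/(1 + 24) + 6) = -6*(1/25 + 6) = -6*151/25 = -1*906/25 = -906/25 ≈ -36.240)
118*(10 + l) = 118*(10 - 906/25) = 118*(-656/25) = -77408/25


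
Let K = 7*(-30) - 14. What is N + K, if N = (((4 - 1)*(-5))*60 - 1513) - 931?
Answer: -3568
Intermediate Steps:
K = -224 (K = -210 - 14 = -224)
N = -3344 (N = ((3*(-5))*60 - 1513) - 931 = (-15*60 - 1513) - 931 = (-900 - 1513) - 931 = -2413 - 931 = -3344)
N + K = -3344 - 224 = -3568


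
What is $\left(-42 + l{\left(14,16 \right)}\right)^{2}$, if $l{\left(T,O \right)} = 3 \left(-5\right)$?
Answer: $3249$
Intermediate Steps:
$l{\left(T,O \right)} = -15$
$\left(-42 + l{\left(14,16 \right)}\right)^{2} = \left(-42 - 15\right)^{2} = \left(-57\right)^{2} = 3249$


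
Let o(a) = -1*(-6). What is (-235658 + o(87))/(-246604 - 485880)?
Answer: 58913/183121 ≈ 0.32172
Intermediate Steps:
o(a) = 6
(-235658 + o(87))/(-246604 - 485880) = (-235658 + 6)/(-246604 - 485880) = -235652/(-732484) = -235652*(-1/732484) = 58913/183121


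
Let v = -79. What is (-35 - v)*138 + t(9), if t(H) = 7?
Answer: 6079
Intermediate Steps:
(-35 - v)*138 + t(9) = (-35 - 1*(-79))*138 + 7 = (-35 + 79)*138 + 7 = 44*138 + 7 = 6072 + 7 = 6079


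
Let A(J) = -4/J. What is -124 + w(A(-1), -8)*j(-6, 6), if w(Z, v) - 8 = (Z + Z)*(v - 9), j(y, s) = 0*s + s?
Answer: -892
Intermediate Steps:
j(y, s) = s (j(y, s) = 0 + s = s)
w(Z, v) = 8 + 2*Z*(-9 + v) (w(Z, v) = 8 + (Z + Z)*(v - 9) = 8 + (2*Z)*(-9 + v) = 8 + 2*Z*(-9 + v))
-124 + w(A(-1), -8)*j(-6, 6) = -124 + (8 - (-72)/(-1) + 2*(-4/(-1))*(-8))*6 = -124 + (8 - (-72)*(-1) + 2*(-4*(-1))*(-8))*6 = -124 + (8 - 18*4 + 2*4*(-8))*6 = -124 + (8 - 72 - 64)*6 = -124 - 128*6 = -124 - 768 = -892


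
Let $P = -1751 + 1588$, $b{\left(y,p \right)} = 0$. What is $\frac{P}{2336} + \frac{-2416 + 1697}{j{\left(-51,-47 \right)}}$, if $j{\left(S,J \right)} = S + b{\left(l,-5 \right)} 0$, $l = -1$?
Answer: $\frac{1671271}{119136} \approx 14.028$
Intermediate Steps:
$j{\left(S,J \right)} = S$ ($j{\left(S,J \right)} = S + 0 \cdot 0 = S + 0 = S$)
$P = -163$
$\frac{P}{2336} + \frac{-2416 + 1697}{j{\left(-51,-47 \right)}} = - \frac{163}{2336} + \frac{-2416 + 1697}{-51} = \left(-163\right) \frac{1}{2336} - - \frac{719}{51} = - \frac{163}{2336} + \frac{719}{51} = \frac{1671271}{119136}$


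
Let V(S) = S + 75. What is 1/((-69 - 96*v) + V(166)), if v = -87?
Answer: 1/8524 ≈ 0.00011732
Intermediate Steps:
V(S) = 75 + S
1/((-69 - 96*v) + V(166)) = 1/((-69 - 96*(-87)) + (75 + 166)) = 1/((-69 + 8352) + 241) = 1/(8283 + 241) = 1/8524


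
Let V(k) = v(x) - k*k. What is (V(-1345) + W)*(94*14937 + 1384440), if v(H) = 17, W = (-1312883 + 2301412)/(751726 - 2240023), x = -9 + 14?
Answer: -2502548199120704930/496099 ≈ -5.0445e+12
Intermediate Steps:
x = 5
W = -988529/1488297 (W = 988529/(-1488297) = 988529*(-1/1488297) = -988529/1488297 ≈ -0.66420)
V(k) = 17 - k**2 (V(k) = 17 - k*k = 17 - k**2)
(V(-1345) + W)*(94*14937 + 1384440) = ((17 - 1*(-1345)**2) - 988529/1488297)*(94*14937 + 1384440) = ((17 - 1*1809025) - 988529/1488297)*(1404078 + 1384440) = ((17 - 1809025) - 988529/1488297)*2788518 = (-1809008 - 988529/1488297)*2788518 = -2692342167905/1488297*2788518 = -2502548199120704930/496099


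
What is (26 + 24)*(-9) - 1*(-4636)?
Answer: 4186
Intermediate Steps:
(26 + 24)*(-9) - 1*(-4636) = 50*(-9) + 4636 = -450 + 4636 = 4186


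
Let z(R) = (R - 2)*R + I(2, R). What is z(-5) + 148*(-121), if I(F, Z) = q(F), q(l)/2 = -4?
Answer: -17881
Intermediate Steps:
q(l) = -8 (q(l) = 2*(-4) = -8)
I(F, Z) = -8
z(R) = -8 + R*(-2 + R) (z(R) = (R - 2)*R - 8 = (-2 + R)*R - 8 = R*(-2 + R) - 8 = -8 + R*(-2 + R))
z(-5) + 148*(-121) = (-8 + (-5)² - 2*(-5)) + 148*(-121) = (-8 + 25 + 10) - 17908 = 27 - 17908 = -17881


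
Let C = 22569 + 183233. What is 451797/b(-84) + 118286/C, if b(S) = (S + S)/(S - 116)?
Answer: 22789418028/42371 ≈ 5.3785e+5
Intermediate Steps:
C = 205802
b(S) = 2*S/(-116 + S) (b(S) = (2*S)/(-116 + S) = 2*S/(-116 + S))
451797/b(-84) + 118286/C = 451797/((2*(-84)/(-116 - 84))) + 118286/205802 = 451797/((2*(-84)/(-200))) + 118286*(1/205802) = 451797/((2*(-84)*(-1/200))) + 3479/6053 = 451797/(21/25) + 3479/6053 = 451797*(25/21) + 3479/6053 = 3764975/7 + 3479/6053 = 22789418028/42371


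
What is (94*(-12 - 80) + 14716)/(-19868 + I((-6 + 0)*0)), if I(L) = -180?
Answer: -1517/5012 ≈ -0.30267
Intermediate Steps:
(94*(-12 - 80) + 14716)/(-19868 + I((-6 + 0)*0)) = (94*(-12 - 80) + 14716)/(-19868 - 180) = (94*(-92) + 14716)/(-20048) = (-8648 + 14716)*(-1/20048) = 6068*(-1/20048) = -1517/5012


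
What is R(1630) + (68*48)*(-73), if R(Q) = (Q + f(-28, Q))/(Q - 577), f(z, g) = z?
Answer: -27877646/117 ≈ -2.3827e+5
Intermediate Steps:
R(Q) = (-28 + Q)/(-577 + Q) (R(Q) = (Q - 28)/(Q - 577) = (-28 + Q)/(-577 + Q))
R(1630) + (68*48)*(-73) = (-28 + 1630)/(-577 + 1630) + (68*48)*(-73) = 1602/1053 + 3264*(-73) = (1/1053)*1602 - 238272 = 178/117 - 238272 = -27877646/117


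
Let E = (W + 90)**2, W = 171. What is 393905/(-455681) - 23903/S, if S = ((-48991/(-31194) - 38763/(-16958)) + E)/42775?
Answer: -61618918390118810997790/4105369274439165763 ≈ -15009.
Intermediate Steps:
E = 68121 (E = (171 + 90)**2 = 261**2 = 68121)
S = 9009305357123/5656863842325 (S = ((-48991/(-31194) - 38763/(-16958)) + 68121)/42775 = ((-48991*(-1/31194) - 38763*(-1/16958)) + 68121)*(1/42775) = ((48991/31194 + 38763/16958) + 68121)*(1/42775) = (509990600/132246963 + 68121)*(1/42775) = (9009305357123/132246963)*(1/42775) = 9009305357123/5656863842325 ≈ 1.5926)
393905/(-455681) - 23903/S = 393905/(-455681) - 23903/9009305357123/5656863842325 = 393905*(-1/455681) - 23903*5656863842325/9009305357123 = -393905/455681 - 135216016423094475/9009305357123 = -61618918390118810997790/4105369274439165763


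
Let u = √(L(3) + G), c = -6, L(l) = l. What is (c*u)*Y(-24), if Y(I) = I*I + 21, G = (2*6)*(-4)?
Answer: -10746*I*√5 ≈ -24029.0*I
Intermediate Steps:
G = -48 (G = 12*(-4) = -48)
u = 3*I*√5 (u = √(3 - 48) = √(-45) = 3*I*√5 ≈ 6.7082*I)
Y(I) = 21 + I² (Y(I) = I² + 21 = 21 + I²)
(c*u)*Y(-24) = (-18*I*√5)*(21 + (-24)²) = (-18*I*√5)*(21 + 576) = -18*I*√5*597 = -10746*I*√5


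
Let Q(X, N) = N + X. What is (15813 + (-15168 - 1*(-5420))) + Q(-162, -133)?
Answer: 5770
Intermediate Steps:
(15813 + (-15168 - 1*(-5420))) + Q(-162, -133) = (15813 + (-15168 - 1*(-5420))) + (-133 - 162) = (15813 + (-15168 + 5420)) - 295 = (15813 - 9748) - 295 = 6065 - 295 = 5770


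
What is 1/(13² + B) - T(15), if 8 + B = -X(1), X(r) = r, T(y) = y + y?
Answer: -4799/160 ≈ -29.994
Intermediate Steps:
T(y) = 2*y
B = -9 (B = -8 - 1*1 = -8 - 1 = -9)
1/(13² + B) - T(15) = 1/(13² - 9) - 2*15 = 1/(169 - 9) - 1*30 = 1/160 - 30 = -4799/160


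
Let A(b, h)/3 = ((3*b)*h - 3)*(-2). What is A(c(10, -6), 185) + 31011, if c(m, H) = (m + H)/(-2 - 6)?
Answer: 32694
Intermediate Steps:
c(m, H) = -H/8 - m/8 (c(m, H) = (H + m)/(-8) = (H + m)*(-⅛) = -H/8 - m/8)
A(b, h) = 18 - 18*b*h (A(b, h) = 3*(((3*b)*h - 3)*(-2)) = 3*((3*b*h - 3)*(-2)) = 3*((-3 + 3*b*h)*(-2)) = 3*(6 - 6*b*h) = 18 - 18*b*h)
A(c(10, -6), 185) + 31011 = (18 - 18*(-⅛*(-6) - ⅛*10)*185) + 31011 = (18 - 18*(¾ - 5/4)*185) + 31011 = (18 - 18*(-½)*185) + 31011 = (18 + 1665) + 31011 = 1683 + 31011 = 32694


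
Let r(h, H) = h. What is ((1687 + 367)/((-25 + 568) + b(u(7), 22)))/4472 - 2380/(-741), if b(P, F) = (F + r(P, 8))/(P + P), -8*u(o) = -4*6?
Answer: 672140057/209212458 ≈ 3.2127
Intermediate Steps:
u(o) = 3 (u(o) = -(-1)*6/2 = -⅛*(-24) = 3)
b(P, F) = (F + P)/(2*P) (b(P, F) = (F + P)/(P + P) = (F + P)/((2*P)) = (F + P)*(1/(2*P)) = (F + P)/(2*P))
((1687 + 367)/((-25 + 568) + b(u(7), 22)))/4472 - 2380/(-741) = ((1687 + 367)/((-25 + 568) + (½)*(22 + 3)/3))/4472 - 2380/(-741) = (2054/(543 + (½)*(⅓)*25))*(1/4472) - 2380*(-1/741) = (2054/(543 + 25/6))*(1/4472) + 2380/741 = (2054/(3283/6))*(1/4472) + 2380/741 = (2054*(6/3283))*(1/4472) + 2380/741 = (12324/3283)*(1/4472) + 2380/741 = 237/282338 + 2380/741 = 672140057/209212458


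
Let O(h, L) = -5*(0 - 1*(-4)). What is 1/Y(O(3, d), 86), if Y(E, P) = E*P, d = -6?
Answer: -1/1720 ≈ -0.00058139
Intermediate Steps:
O(h, L) = -20 (O(h, L) = -5*(0 + 4) = -5*4 = -20)
1/Y(O(3, d), 86) = 1/(-20*86) = 1/(-1720) = -1/1720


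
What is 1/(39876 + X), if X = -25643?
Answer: 1/14233 ≈ 7.0259e-5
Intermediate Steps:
1/(39876 + X) = 1/(39876 - 25643) = 1/14233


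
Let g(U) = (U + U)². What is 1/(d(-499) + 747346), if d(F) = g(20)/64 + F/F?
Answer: 1/747372 ≈ 1.3380e-6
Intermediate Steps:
g(U) = 4*U² (g(U) = (2*U)² = 4*U²)
d(F) = 26 (d(F) = (4*20²)/64 + F/F = (4*400)*(1/64) + 1 = 1600*(1/64) + 1 = 25 + 1 = 26)
1/(d(-499) + 747346) = 1/(26 + 747346) = 1/747372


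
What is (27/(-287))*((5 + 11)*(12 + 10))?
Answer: -9504/287 ≈ -33.115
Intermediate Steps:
(27/(-287))*((5 + 11)*(12 + 10)) = (27*(-1/287))*(16*22) = -27/287*352 = -9504/287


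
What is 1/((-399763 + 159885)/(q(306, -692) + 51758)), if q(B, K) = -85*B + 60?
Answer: -12904/119939 ≈ -0.10759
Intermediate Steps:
q(B, K) = 60 - 85*B
1/((-399763 + 159885)/(q(306, -692) + 51758)) = 1/((-399763 + 159885)/((60 - 85*306) + 51758)) = 1/(-239878/((60 - 26010) + 51758)) = 1/(-239878/(-25950 + 51758)) = 1/(-239878/25808) = 1/(-239878*1/25808) = 1/(-119939/12904) = -12904/119939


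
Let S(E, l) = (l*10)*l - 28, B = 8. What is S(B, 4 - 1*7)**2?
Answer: 3844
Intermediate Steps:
S(E, l) = -28 + 10*l**2 (S(E, l) = (10*l)*l - 28 = 10*l**2 - 28 = -28 + 10*l**2)
S(B, 4 - 1*7)**2 = (-28 + 10*(4 - 1*7)**2)**2 = (-28 + 10*(4 - 7)**2)**2 = (-28 + 10*(-3)**2)**2 = (-28 + 10*9)**2 = (-28 + 90)**2 = 62**2 = 3844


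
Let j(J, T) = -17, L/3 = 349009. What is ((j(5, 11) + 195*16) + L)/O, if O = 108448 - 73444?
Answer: 525065/17502 ≈ 30.000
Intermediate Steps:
L = 1047027 (L = 3*349009 = 1047027)
O = 35004
((j(5, 11) + 195*16) + L)/O = ((-17 + 195*16) + 1047027)/35004 = ((-17 + 3120) + 1047027)*(1/35004) = (3103 + 1047027)*(1/35004) = 1050130*(1/35004) = 525065/17502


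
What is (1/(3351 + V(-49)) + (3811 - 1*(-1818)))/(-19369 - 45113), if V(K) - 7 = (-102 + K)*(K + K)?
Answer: -102200125/1170735192 ≈ -0.087296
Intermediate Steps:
V(K) = 7 + 2*K*(-102 + K) (V(K) = 7 + (-102 + K)*(K + K) = 7 + (-102 + K)*(2*K) = 7 + 2*K*(-102 + K))
(1/(3351 + V(-49)) + (3811 - 1*(-1818)))/(-19369 - 45113) = (1/(3351 + (7 - 204*(-49) + 2*(-49)²)) + (3811 - 1*(-1818)))/(-19369 - 45113) = (1/(3351 + (7 + 9996 + 2*2401)) + (3811 + 1818))/(-64482) = (1/(3351 + (7 + 9996 + 4802)) + 5629)*(-1/64482) = (1/(3351 + 14805) + 5629)*(-1/64482) = (1/18156 + 5629)*(-1/64482) = (102200125/18156)*(-1/64482) = -102200125/1170735192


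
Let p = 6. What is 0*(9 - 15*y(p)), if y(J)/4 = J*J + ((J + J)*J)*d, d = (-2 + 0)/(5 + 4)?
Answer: 0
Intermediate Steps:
d = -2/9 ≈ -0.22222
y(J) = 20*J**2/9 (y(J) = 4*(J*J + ((J + J)*J)*(-2/9)) = 4*(J**2 + ((2*J)*J)*(-2/9)) = 4*(J**2 + (2*J**2)*(-2/9)) = 4*(J**2 - 4*J**2/9) = 4*(5*J**2/9) = 20*J**2/9)
0*(9 - 15*y(p)) = 0*(9 - 100*6**2/3) = 0*(9 - 100*36/3) = 0*(9 - 15*80) = 0*(9 - 1200) = 0*(-1191) = 0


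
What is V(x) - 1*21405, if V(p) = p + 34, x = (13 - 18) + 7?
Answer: -21369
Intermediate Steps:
x = 2 (x = -5 + 7 = 2)
V(p) = 34 + p
V(x) - 1*21405 = (34 + 2) - 1*21405 = 36 - 21405 = -21369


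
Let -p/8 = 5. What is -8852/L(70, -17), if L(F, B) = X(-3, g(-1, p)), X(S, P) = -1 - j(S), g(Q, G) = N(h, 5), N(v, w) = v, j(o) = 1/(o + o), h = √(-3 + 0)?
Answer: 53112/5 ≈ 10622.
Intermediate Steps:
h = I*√3 (h = √(-3) = I*√3 ≈ 1.732*I)
p = -40 (p = -8*5 = -40)
j(o) = 1/(2*o)
g(Q, G) = I*√3
X(S, P) = -1 - 1/(2*S)
L(F, B) = -⅚ (L(F, B) = (-½ - 1*(-3))/(-3) = -(-½ + 3)/3 = -⅓*5/2 = -⅚)
-8852/L(70, -17) = -8852/(-⅚) = -8852*(-6/5) = 53112/5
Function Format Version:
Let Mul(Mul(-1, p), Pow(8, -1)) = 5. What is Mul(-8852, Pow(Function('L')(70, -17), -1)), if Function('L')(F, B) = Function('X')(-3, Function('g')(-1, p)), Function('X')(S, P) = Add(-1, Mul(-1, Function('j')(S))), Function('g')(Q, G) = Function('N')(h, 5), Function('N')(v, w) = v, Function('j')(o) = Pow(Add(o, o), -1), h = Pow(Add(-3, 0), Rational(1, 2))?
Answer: Rational(53112, 5) ≈ 10622.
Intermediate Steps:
h = Mul(I, Pow(3, Rational(1, 2))) (h = Pow(-3, Rational(1, 2)) = Mul(I, Pow(3, Rational(1, 2))) ≈ Mul(1.7320, I))
p = -40 (p = Mul(-8, 5) = -40)
Function('j')(o) = Mul(Rational(1, 2), Pow(o, -1)) (Function('j')(o) = Pow(Mul(2, o), -1) = Mul(Rational(1, 2), Pow(o, -1)))
Function('g')(Q, G) = Mul(I, Pow(3, Rational(1, 2)))
Function('X')(S, P) = Add(-1, Mul(Rational(-1, 2), Pow(S, -1))) (Function('X')(S, P) = Add(-1, Mul(-1, Mul(Rational(1, 2), Pow(S, -1)))) = Add(-1, Mul(Rational(-1, 2), Pow(S, -1))))
Function('L')(F, B) = Rational(-5, 6) (Function('L')(F, B) = Mul(Pow(-3, -1), Add(Rational(-1, 2), Mul(-1, -3))) = Mul(Rational(-1, 3), Add(Rational(-1, 2), 3)) = Mul(Rational(-1, 3), Rational(5, 2)) = Rational(-5, 6))
Mul(-8852, Pow(Function('L')(70, -17), -1)) = Mul(-8852, Pow(Rational(-5, 6), -1)) = Mul(-8852, Rational(-6, 5)) = Rational(53112, 5)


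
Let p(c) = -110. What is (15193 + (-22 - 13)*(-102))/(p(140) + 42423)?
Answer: 18763/42313 ≈ 0.44343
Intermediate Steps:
(15193 + (-22 - 13)*(-102))/(p(140) + 42423) = (15193 + (-22 - 13)*(-102))/(-110 + 42423) = (15193 - 35*(-102))/42313 = (15193 + 3570)*(1/42313) = 18763*(1/42313) = 18763/42313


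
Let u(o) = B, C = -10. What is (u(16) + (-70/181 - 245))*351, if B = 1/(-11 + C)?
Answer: -109148832/1267 ≈ -86148.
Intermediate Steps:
B = -1/21 (B = 1/(-11 - 10) = 1/(-21) = -1/21 ≈ -0.047619)
u(o) = -1/21
(u(16) + (-70/181 - 245))*351 = (-1/21 + (-70/181 - 245))*351 = (-1/21 - 44415/181)*351 = -932896/3801*351 = -109148832/1267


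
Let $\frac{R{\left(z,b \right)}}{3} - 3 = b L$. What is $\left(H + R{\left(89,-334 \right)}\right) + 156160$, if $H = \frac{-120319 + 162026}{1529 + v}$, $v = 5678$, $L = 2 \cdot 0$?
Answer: $\frac{1125551690}{7207} \approx 1.5617 \cdot 10^{5}$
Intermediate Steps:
$L = 0$
$R{\left(z,b \right)} = 9$ ($R{\left(z,b \right)} = 9 + 3 b 0 = 9 + 3 \cdot 0 = 9 + 0 = 9$)
$H = \frac{41707}{7207}$ ($H = \frac{-120319 + 162026}{1529 + 5678} = \frac{41707}{7207} \approx 5.787$)
$\left(H + R{\left(89,-334 \right)}\right) + 156160 = \left(\frac{41707}{7207} + 9\right) + 156160 = \frac{106570}{7207} + 156160 = \frac{1125551690}{7207}$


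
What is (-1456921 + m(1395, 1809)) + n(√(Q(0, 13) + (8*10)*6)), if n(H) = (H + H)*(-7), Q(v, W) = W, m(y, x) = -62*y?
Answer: -1543411 - 14*√493 ≈ -1.5437e+6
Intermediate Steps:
n(H) = -14*H (n(H) = (2*H)*(-7) = -14*H)
(-1456921 + m(1395, 1809)) + n(√(Q(0, 13) + (8*10)*6)) = (-1456921 - 62*1395) - 14*√(13 + (8*10)*6) = (-1456921 - 86490) - 14*√(13 + 80*6) = -1543411 - 14*√(13 + 480) = -1543411 - 14*√493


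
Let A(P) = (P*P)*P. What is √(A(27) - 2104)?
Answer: √17579 ≈ 132.59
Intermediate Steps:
A(P) = P³ (A(P) = P²*P = P³)
√(A(27) - 2104) = √(27³ - 2104) = √(19683 - 2104) = √17579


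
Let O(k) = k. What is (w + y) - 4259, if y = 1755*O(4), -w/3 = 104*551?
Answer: -169151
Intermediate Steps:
w = -171912 (w = -312*551 = -3*57304 = -171912)
y = 7020 (y = 1755*4 = 7020)
(w + y) - 4259 = (-171912 + 7020) - 4259 = -164892 - 4259 = -169151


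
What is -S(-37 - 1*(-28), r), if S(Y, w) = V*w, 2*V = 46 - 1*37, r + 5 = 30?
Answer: -225/2 ≈ -112.50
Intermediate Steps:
r = 25 (r = -5 + 30 = 25)
V = 9/2 (V = (46 - 1*37)/2 = (46 - 37)/2 = (½)*9 = 9/2 ≈ 4.5000)
S(Y, w) = 9*w/2
-S(-37 - 1*(-28), r) = -9*25/2 = -1*225/2 = -225/2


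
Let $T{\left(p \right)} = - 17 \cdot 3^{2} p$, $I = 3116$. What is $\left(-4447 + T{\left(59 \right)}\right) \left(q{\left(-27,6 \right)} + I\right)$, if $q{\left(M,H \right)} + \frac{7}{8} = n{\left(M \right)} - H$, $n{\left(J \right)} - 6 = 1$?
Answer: $- \frac{167946673}{4} \approx -4.1987 \cdot 10^{7}$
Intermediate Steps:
$n{\left(J \right)} = 7$ ($n{\left(J \right)} = 6 + 1 = 7$)
$q{\left(M,H \right)} = \frac{49}{8} - H$ ($q{\left(M,H \right)} = - \frac{7}{8} - \left(-7 + H\right) = \frac{49}{8} - H$)
$T{\left(p \right)} = - 153 p$ ($T{\left(p \right)} = \left(-17\right) 9 p = - 153 p$)
$\left(-4447 + T{\left(59 \right)}\right) \left(q{\left(-27,6 \right)} + I\right) = \left(-4447 - 9027\right) \left(\left(\frac{49}{8} - 6\right) + 3116\right) = - 13474 \left(\frac{1}{8} + 3116\right) = \left(-13474\right) \frac{24929}{8} = - \frac{167946673}{4}$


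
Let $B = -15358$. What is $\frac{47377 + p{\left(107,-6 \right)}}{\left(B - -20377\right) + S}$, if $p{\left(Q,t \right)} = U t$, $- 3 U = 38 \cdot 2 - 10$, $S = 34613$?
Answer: $\frac{47509}{39632} \approx 1.1988$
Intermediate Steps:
$U = -22$ ($U = - \frac{38 \cdot 2 - 10}{3} = - \frac{76 - 10}{3} = \left(- \frac{1}{3}\right) 66 = -22$)
$p{\left(Q,t \right)} = - 22 t$
$\frac{47377 + p{\left(107,-6 \right)}}{\left(B - -20377\right) + S} = \frac{47377 - -132}{\left(-15358 - -20377\right) + 34613} = \frac{47377 + 132}{\left(-15358 + 20377\right) + 34613} = \frac{47509}{5019 + 34613} = \frac{47509}{39632}$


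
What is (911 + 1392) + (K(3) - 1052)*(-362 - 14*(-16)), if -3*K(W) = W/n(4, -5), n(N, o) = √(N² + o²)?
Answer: 147479 + 138*√41/41 ≈ 1.4750e+5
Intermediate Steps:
K(W) = -W*√41/123 (K(W) = -W/(3*(√(4² + (-5)²))) = -W/(3*(√(16 + 25))) = -W/(3*(√41)) = -W*√41/41/3 = -W*√41/123)
(911 + 1392) + (K(3) - 1052)*(-362 - 14*(-16)) = (911 + 1392) + (-1/123*3*√41 - 1052)*(-362 - 14*(-16)) = 2303 + (-√41/41 - 1052)*(-362 + 224) = 2303 + (-1052 - √41/41)*(-138) = 2303 + (145176 + 138*√41/41) = 147479 + 138*√41/41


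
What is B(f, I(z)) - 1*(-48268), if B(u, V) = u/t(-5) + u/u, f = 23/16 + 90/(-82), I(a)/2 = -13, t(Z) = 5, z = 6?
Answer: 158322543/3280 ≈ 48269.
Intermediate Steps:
I(a) = -26 (I(a) = 2*(-13) = -26)
f = 223/656 (f = 23*(1/16) + 90*(-1/82) = 23/16 - 45/41 = 223/656 ≈ 0.33994)
B(u, V) = 1 + u/5 (B(u, V) = u/5 + u/u = u*(1/5) + 1 = u/5 + 1 = 1 + u/5)
B(f, I(z)) - 1*(-48268) = (1 + (1/5)*(223/656)) - 1*(-48268) = (1 + 223/3280) + 48268 = 3503/3280 + 48268 = 158322543/3280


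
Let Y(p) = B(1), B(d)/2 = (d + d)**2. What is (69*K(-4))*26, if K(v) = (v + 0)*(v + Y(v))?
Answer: -28704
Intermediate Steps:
B(d) = 8*d**2 (B(d) = 2*(d + d)**2 = 2*(2*d)**2 = 2*(4*d**2) = 8*d**2)
Y(p) = 8 (Y(p) = 8*1**2 = 8*1 = 8)
K(v) = v*(8 + v) (K(v) = (v + 0)*(v + 8) = v*(8 + v))
(69*K(-4))*26 = (69*(-4*(8 - 4)))*26 = (69*(-4*4))*26 = (69*(-16))*26 = -1104*26 = -28704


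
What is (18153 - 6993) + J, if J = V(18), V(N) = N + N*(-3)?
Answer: 11124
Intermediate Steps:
V(N) = -2*N (V(N) = N - 3*N = -2*N)
J = -36 (J = -2*18 = -36)
(18153 - 6993) + J = (18153 - 6993) - 36 = 11160 - 36 = 11124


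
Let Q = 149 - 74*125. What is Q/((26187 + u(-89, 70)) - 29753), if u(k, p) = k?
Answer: 9101/3655 ≈ 2.4900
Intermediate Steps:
Q = -9101 (Q = 149 - 9250 = -9101)
Q/((26187 + u(-89, 70)) - 29753) = -9101/((26187 - 89) - 29753) = -9101/(26098 - 29753) = -9101/(-3655) = -9101*(-1/3655) = 9101/3655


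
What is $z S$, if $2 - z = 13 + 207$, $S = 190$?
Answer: $-41420$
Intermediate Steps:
$z = -218$ ($z = 2 - \left(13 + 207\right) = 2 - 220 = -218$)
$z S = \left(-218\right) 190 = -41420$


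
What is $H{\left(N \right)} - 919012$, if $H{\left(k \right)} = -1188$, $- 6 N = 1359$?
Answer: $-920200$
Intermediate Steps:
$N = - \frac{453}{2}$ ($N = \left(- \frac{1}{6}\right) 1359 = - \frac{453}{2} \approx -226.5$)
$H{\left(N \right)} - 919012 = -1188 - 919012 = -920200$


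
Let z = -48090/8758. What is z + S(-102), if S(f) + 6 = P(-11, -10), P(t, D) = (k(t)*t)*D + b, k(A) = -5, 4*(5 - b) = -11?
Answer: -9699327/17516 ≈ -553.74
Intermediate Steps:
b = 31/4 (b = 5 - ¼*(-11) = 5 + 11/4 = 31/4 ≈ 7.7500)
P(t, D) = 31/4 - 5*D*t (P(t, D) = (-5*t)*D + 31/4 = -5*D*t + 31/4 = 31/4 - 5*D*t)
z = -24045/4379 (z = -48090*1/8758 = -24045/4379 ≈ -5.4910)
S(f) = -2193/4 (S(f) = -6 + (31/4 - 5*(-10)*(-11)) = -6 + (31/4 - 550) = -6 - 2169/4 = -2193/4)
z + S(-102) = -24045/4379 - 2193/4 = -9699327/17516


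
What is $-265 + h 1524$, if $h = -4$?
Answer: $-6361$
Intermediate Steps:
$-265 + h 1524 = -265 - 6096 = -6361$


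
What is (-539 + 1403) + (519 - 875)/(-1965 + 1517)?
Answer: 96857/112 ≈ 864.79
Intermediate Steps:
(-539 + 1403) + (519 - 875)/(-1965 + 1517) = 864 - 356/(-448) = 864 - 356*(-1/448) = 864 + 89/112 = 96857/112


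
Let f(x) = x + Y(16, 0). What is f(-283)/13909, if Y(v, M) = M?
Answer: -283/13909 ≈ -0.020347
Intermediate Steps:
f(x) = x (f(x) = x + 0 = x)
f(-283)/13909 = -283/13909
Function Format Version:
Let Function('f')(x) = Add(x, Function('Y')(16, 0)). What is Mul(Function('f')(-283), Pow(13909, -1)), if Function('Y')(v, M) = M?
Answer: Rational(-283, 13909) ≈ -0.020347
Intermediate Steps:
Function('f')(x) = x (Function('f')(x) = Add(x, 0) = x)
Mul(Function('f')(-283), Pow(13909, -1)) = Mul(-283, Pow(13909, -1)) = Mul(-283, Rational(1, 13909)) = Rational(-283, 13909)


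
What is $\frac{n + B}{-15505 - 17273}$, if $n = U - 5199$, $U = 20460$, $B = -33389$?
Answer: $\frac{9064}{16389} \approx 0.55305$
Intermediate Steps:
$n = 15261$ ($n = 20460 - 5199 = 15261$)
$\frac{n + B}{-15505 - 17273} = \frac{15261 - 33389}{-15505 - 17273} = - \frac{18128}{-32778} = \left(-18128\right) \left(- \frac{1}{32778}\right) = \frac{9064}{16389}$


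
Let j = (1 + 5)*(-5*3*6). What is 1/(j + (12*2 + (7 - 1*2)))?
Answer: -1/511 ≈ -0.0019569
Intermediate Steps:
j = -540 (j = 6*(-15*6) = 6*(-90) = -540)
1/(j + (12*2 + (7 - 1*2))) = 1/(-540 + (12*2 + (7 - 1*2))) = 1/(-540 + (24 + (7 - 2))) = 1/(-540 + (24 + 5)) = 1/(-540 + 29) = 1/(-511) = -1/511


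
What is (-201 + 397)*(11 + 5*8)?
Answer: 9996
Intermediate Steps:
(-201 + 397)*(11 + 5*8) = 196*(11 + 40) = 196*51 = 9996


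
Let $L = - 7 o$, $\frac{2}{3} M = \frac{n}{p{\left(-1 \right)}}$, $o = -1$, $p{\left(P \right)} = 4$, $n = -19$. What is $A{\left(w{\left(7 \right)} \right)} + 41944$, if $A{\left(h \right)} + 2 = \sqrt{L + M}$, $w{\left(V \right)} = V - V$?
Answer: $41942 + \frac{i \sqrt{2}}{4} \approx 41942.0 + 0.35355 i$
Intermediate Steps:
$M = - \frac{57}{8}$ ($M = \frac{3 \left(- \frac{19}{4}\right)}{2} = \frac{3 \left(\left(-19\right) \frac{1}{4}\right)}{2} = \frac{3}{2} \left(- \frac{19}{4}\right) = - \frac{57}{8} \approx -7.125$)
$L = 7$ ($L = - 7 \left(-1\right) = \left(-1\right) \left(-7\right) = 7$)
$w{\left(V \right)} = 0$
$A{\left(h \right)} = -2 + \frac{i \sqrt{2}}{4}$ ($A{\left(h \right)} = -2 + \sqrt{7 - \frac{57}{8}} = -2 + \sqrt{- \frac{1}{8}} = -2 + \frac{i \sqrt{2}}{4}$)
$A{\left(w{\left(7 \right)} \right)} + 41944 = \left(-2 + \frac{i \sqrt{2}}{4}\right) + 41944 = 41942 + \frac{i \sqrt{2}}{4}$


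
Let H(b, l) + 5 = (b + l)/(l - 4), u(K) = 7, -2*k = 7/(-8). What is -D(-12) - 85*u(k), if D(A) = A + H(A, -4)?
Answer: -580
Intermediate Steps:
k = 7/16 (k = -7/(2*(-8)) = -7*(-1)/(2*8) = -½*(-7/8) = 7/16 ≈ 0.43750)
H(b, l) = -5 + (b + l)/(-4 + l) (H(b, l) = -5 + (b + l)/(l - 4) = -5 + (b + l)/(-4 + l))
D(A) = -9/2 + 7*A/8 (D(A) = A + (20 + A - 4*(-4))/(-4 - 4) = A + (20 + A + 16)/(-8) = A - (36 + A)/8 = A + (-9/2 - A/8) = -9/2 + 7*A/8)
-D(-12) - 85*u(k) = -(-9/2 + (7/8)*(-12)) - 85*7 = -(-9/2 - 21/2) - 595 = -1*(-15) - 595 = 15 - 595 = -580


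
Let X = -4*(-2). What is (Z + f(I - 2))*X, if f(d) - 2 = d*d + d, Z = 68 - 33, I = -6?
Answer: 744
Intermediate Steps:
Z = 35
X = 8
f(d) = 2 + d + d**2 (f(d) = 2 + (d*d + d) = 2 + (d**2 + d) = 2 + (d + d**2) = 2 + d + d**2)
(Z + f(I - 2))*X = (35 + (2 + (-6 - 2) + (-6 - 2)**2))*8 = (35 + (2 - 8 + (-8)**2))*8 = (35 + (2 - 8 + 64))*8 = (35 + 58)*8 = 93*8 = 744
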